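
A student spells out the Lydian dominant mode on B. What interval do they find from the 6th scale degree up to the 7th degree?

minor second

Spelling the Lydian dominant mode on B: B C# D# E# F# G# A.
So we need the interval from G# up to A.
G# up to A is 1 semitone, a half step narrower than a major second, so the interval is minor.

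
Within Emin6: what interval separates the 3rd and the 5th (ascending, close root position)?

Spelling the chord: E-G-B-C#.
So we need the interval from G up to B.
Counting 3 letters and 4 half steps from G gives a major third.

major 3rd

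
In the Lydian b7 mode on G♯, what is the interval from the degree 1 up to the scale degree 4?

Spelling the Lydian b7 mode on G♯: G♯ A♯ B♯ C𝄪 D♯ E♯ F♯.
Degree 1 = G♯; scale degree 4 = C𝄪.
G♯ up to C𝄪 is 6 semitones, a half step wider than a perfect fourth, so the interval is augmented.

A4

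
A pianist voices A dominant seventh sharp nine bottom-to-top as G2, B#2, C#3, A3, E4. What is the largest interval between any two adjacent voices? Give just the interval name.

minor sixth

Adjacent intervals: G2→B#2 = augmented third; B#2→C#3 = minor second; C#3→A3 = minor sixth; A3→E4 = perfect fifth.
The largest is C#3 to A3, a minor sixth (8 semitones).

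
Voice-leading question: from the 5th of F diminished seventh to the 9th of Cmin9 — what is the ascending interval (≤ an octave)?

augmented second

The 5th of F diminished seventh is Cb; the 9th of Cmin9 is D.
2 letter names make it a second; at 3 semitones (a half step wider than major) the quality is augmented.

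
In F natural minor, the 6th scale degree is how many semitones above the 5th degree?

The scale is F G Ab Bb C Db Eb.
C up to Db is a minor second — 1 semitone.

1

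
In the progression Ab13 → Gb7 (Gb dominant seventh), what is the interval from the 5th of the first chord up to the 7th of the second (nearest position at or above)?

minor second

The 5th of Ab13 is Eb; the 7th of Gb7 (Gb dominant seventh) is Fb.
Eb up to Fb is 1 semitone, a half step narrower than a major second, so the interval is minor.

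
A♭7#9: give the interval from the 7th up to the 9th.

augmented third

A♭7#9: A♭, C, E♭, G♭, B.
So we need the interval from G♭ up to B.
3 letter names make it a third; at 5 semitones (a half step wider than major) the quality is augmented.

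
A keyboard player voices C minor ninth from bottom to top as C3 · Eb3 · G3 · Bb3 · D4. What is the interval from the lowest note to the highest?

The outer voices are C3 and D4.
Counting 9 letters and 14 half steps from C gives a major ninth.

major ninth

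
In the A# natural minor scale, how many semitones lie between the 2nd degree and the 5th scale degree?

5

The scale is A# B# C# D# E# F# G#.
B# up to E# is a perfect fourth — 5 semitones.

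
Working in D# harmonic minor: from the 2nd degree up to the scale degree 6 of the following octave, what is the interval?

Spelling D# harmonic minor: D# E# F# G# A# B C##.
That puts E# below B.
12 letter names make it a twelfth; at 18 semitones (a half step narrower than perfect) the quality is diminished.

diminished twelfth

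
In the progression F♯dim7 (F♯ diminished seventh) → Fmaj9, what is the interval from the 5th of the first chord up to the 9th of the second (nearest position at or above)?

The 5th of F♯dim7 (F♯ diminished seventh) is C; the 9th of Fmaj9 is G.
Counting 5 letters and 7 half steps from C gives a perfect fifth.

perfect 5th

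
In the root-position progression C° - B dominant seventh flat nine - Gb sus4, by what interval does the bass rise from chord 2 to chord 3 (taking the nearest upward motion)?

The roots are B and Gb.
6 letter names make it a sixth; at 7 semitones (a whole step narrower than major) the quality is diminished.

diminished sixth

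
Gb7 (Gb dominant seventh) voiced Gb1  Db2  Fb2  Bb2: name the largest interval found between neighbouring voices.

Adjacent intervals: Gb1→Db2 = perfect fifth; Db2→Fb2 = minor third; Fb2→Bb2 = augmented fourth.
The largest is Gb1 to Db2, a perfect fifth (7 semitones).

perfect fifth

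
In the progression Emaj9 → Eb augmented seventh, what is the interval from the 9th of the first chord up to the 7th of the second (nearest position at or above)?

diminished 6th

The 9th of Emaj9 is F#; the 7th of Eb augmented seventh is Db.
6 letter names make it a sixth; at 7 semitones (a whole step narrower than major) the quality is diminished.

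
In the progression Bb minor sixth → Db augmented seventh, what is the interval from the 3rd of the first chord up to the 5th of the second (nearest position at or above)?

augmented 5th

Bb minor sixth has Db as its 3rd, and Db augmented seventh has A as its 5th.
5 letter names make it a fifth; at 8 semitones (a half step wider than perfect) the quality is augmented.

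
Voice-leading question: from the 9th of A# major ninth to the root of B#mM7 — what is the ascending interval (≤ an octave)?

A# major ninth has B# as its 9th, and B#mM7 has B# as its root.
Counting 1 letters and 0 half steps from B# gives a perfect unison.

perfect 1st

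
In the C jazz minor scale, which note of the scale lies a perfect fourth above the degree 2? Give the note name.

The scale is C D Eb F G A B.
The degree 2 is D; a perfect fourth above that is G — scale degree 5.

G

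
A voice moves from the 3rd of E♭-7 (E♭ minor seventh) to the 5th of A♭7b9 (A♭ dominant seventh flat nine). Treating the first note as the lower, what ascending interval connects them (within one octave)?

major 6th

E♭-7 (E♭ minor seventh) has G♭ as its 3rd, and A♭7b9 (A♭ dominant seventh flat nine) has E♭ as its 5th.
Counting 6 letters and 9 half steps from G♭ gives a major sixth.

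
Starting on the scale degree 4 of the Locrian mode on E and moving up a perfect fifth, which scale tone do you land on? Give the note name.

E

The scale is E F G A Bb C D.
The scale degree 4 is A; a perfect fifth above that is E — scale degree 1.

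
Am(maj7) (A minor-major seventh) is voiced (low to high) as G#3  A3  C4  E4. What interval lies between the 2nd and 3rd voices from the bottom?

minor 3rd

Those voices are A3 and C4.
A up to C is 3 semitones, a half step narrower than a major third, so the interval is minor.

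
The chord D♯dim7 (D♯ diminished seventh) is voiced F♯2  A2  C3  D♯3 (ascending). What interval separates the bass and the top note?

major 6th

The outer voices are F♯2 and D♯3.
From F♯ to D♯ is 9 semitones, exactly the major sixth.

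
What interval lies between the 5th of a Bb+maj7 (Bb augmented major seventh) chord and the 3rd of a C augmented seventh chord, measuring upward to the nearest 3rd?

minor seventh

Bb+maj7 (Bb augmented major seventh) has F# as its 5th, and C augmented seventh has E as its 3rd.
7 letter names make it a seventh; at 10 semitones (a half step narrower than major) the quality is minor.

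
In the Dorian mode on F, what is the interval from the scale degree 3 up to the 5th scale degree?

The scale runs F G Ab Bb C D Eb.
The scale degree 3 is Ab and the 5th degree is C.
Ab up to C spans 3 letter names and 4 semitones — a major third.

M3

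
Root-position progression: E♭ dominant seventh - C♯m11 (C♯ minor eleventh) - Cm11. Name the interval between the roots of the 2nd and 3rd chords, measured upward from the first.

d8

The roots are C♯ and C.
From C♯ to C: 11 semitones over an octave = diminished.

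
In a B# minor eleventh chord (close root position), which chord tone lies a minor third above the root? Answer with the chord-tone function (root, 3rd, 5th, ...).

B# minor eleventh: B#–D#–F##–A#–C##–E#.
The root is B#. A minor third above B# is D#.
D# is the chord's 3rd.

3rd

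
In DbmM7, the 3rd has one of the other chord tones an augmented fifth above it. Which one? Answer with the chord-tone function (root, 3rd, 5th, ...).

Spelling the chord: Db Fb Ab C.
The 3rd is Fb. An augmented fifth above Fb is C.
C is the chord's 7th.

7th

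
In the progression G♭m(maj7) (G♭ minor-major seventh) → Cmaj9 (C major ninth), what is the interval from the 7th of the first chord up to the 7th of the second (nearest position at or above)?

augmented 4th

G♭m(maj7) (G♭ minor-major seventh) has F as its 7th, and Cmaj9 (C major ninth) has B as its 7th.
4 letter names make it a fourth; at 6 semitones (a half step wider than perfect) the quality is augmented.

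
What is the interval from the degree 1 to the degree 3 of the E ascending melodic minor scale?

E melodic minor: E F♯ G A B C♯ D♯.
That puts E below G.
From E to G: 3 semitones over a third = minor.

minor third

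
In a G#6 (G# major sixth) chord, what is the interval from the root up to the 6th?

major sixth

Spelling the chord: G#, B#, D#, E#.
The root is G# and the 6th is E#.
Counting 6 letters and 9 half steps from G# gives a major sixth.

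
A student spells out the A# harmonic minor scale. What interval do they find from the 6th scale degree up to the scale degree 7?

augmented second

Spelling the A# harmonic minor scale: A# B# C# D# E# F# G##.
So we need the interval from F# up to G##.
2 letter names make it a second; at 3 semitones (a half step wider than major) the quality is augmented.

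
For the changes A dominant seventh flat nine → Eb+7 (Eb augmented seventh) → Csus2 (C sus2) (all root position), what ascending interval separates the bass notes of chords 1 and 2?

The roots are A and Eb.
5 letter names make it a fifth; at 6 semitones (a half step narrower than perfect) the quality is diminished.

diminished 5th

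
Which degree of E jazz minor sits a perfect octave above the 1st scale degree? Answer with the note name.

E

The scale is E F# G A B C# D#.
The 1st scale degree is E; a perfect octave above that is E — scale degree 1.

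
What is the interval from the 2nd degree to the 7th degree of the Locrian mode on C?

Spelling the Locrian mode on C: C Db Eb F Gb Ab Bb.
2nd degree = Db; 7th scale degree = Bb.
Counting 6 letters and 9 half steps from Db gives a major sixth.

major 6th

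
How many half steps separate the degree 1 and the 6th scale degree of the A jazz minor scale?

The scale is A B C D E F# G#.
A up to F# is a major sixth — 9 semitones.

9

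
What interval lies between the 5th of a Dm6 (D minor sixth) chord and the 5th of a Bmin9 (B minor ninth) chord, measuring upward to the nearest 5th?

major sixth

Dm6 (D minor sixth) has A as its 5th, and Bmin9 (B minor ninth) has F♯ as its 5th.
Counting 6 letters and 9 half steps from A gives a major sixth.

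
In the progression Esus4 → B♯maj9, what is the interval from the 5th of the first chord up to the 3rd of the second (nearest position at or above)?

Esus4 has B as its 5th, and B♯maj9 has D𝄪 as its 3rd.
B up to D𝄪 is 5 semitones, a half step wider than a major third, so the interval is augmented.

augmented third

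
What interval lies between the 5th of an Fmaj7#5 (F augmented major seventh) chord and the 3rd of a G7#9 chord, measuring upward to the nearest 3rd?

m7

Fmaj7#5 (F augmented major seventh) has C# as its 5th, and G7#9 has B as its 3rd.
7 letter names make it a seventh; at 10 semitones (a half step narrower than major) the quality is minor.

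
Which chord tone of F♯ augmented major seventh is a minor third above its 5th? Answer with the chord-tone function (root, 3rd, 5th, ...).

7th

Spelling the chord: F♯–A♯–C𝄪–E♯.
The 5th is C𝄪. A minor third above C𝄪 is E♯.
E♯ is the chord's 7th.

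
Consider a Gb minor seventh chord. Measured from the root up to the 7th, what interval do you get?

Gb minor seventh is spelled Gb Bbb Db Fb.
Root = Gb; 7th = Fb.
From Gb to Fb: 10 semitones over a seventh = minor.

minor seventh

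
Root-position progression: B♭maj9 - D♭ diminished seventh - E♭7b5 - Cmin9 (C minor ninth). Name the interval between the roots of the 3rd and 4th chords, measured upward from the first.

major sixth

The roots are E♭ and C.
From E♭ to C is 9 semitones, exactly the major sixth.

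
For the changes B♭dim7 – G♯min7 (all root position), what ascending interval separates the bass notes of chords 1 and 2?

The roots are B♭ and G♯.
From B♭ to G♯: 10 semitones over a sixth = augmented.

augmented sixth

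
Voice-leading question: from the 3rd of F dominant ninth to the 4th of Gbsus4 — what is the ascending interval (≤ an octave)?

F dominant ninth has A as its 3rd, and Gbsus4 has Cb as its 4th.
3 letter names make it a third; at 2 semitones (a whole step narrower than major) the quality is diminished.

diminished third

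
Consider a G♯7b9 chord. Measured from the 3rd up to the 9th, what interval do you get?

diminished 7th

G♯7b9 is spelled G♯–B♯–D♯–F♯–A.
So we need the interval from B♯ up to A.
7 letter names make it a seventh; at 9 semitones (a whole step narrower than major) the quality is diminished.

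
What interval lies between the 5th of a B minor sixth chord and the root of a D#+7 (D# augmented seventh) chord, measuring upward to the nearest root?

The 5th of B minor sixth is F#; the root of D#+7 (D# augmented seventh) is D#.
Counting 6 letters and 9 half steps from F# gives a major sixth.

major sixth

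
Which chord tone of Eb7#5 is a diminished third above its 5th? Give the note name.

Db

The chord tones of Eb augmented seventh are Eb–G–B–Db.
The 5th is B. A diminished third above B is Db.
Db is the chord's 7th.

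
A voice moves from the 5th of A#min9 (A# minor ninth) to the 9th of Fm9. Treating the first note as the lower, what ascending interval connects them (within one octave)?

The 5th of A#min9 (A# minor ninth) is E#; the 9th of Fm9 is G.
3 letter names make it a third; at 2 semitones (a whole step narrower than major) the quality is diminished.

diminished 3rd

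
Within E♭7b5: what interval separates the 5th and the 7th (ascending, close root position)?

E♭7b5: E♭, G, B𝄫, D♭.
That puts B𝄫 below D♭.
Counting 3 letters and 4 half steps from B𝄫 gives a major third.

major third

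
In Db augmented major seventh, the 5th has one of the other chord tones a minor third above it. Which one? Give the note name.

C

Db+maj7: Db F A C.
The 5th is A. A minor third above A is C.
C is the chord's 7th.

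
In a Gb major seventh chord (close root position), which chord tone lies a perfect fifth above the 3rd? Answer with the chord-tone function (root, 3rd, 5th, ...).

The chord tones of GbM7 are Gb-Bb-Db-F.
The 3rd is Bb. A perfect fifth above Bb is F.
F is the chord's 7th.

7th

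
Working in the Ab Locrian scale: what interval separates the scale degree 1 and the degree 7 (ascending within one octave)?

Ab locrian: Ab Bbb Cb Db Ebb Fb Gb.
That puts Ab below Gb.
7 letter names make it a seventh; at 10 semitones (a half step narrower than major) the quality is minor.

minor seventh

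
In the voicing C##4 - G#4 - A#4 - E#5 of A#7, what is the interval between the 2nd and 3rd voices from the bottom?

Those voices are G#4 and A#4.
Counting 2 letters and 2 half steps from G# gives a major second.

major second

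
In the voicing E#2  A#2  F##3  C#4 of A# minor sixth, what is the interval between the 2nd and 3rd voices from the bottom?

major 6th

Those voices are A#2 and F##3.
Counting 6 letters and 9 half steps from A# gives a major sixth.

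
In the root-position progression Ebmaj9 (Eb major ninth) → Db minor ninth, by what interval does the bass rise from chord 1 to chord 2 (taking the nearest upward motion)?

The roots are Eb and Db.
From Eb to Db: 10 semitones over a seventh = minor.

minor seventh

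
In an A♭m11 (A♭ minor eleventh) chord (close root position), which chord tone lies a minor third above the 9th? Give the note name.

Db

A♭m11 is spelled A♭–C♭–E♭–G♭–B♭–D♭.
The 9th is B♭. A minor third above B♭ is D♭.
D♭ is the chord's 11th.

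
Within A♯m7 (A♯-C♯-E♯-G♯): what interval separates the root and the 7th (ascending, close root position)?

So we need the interval from A♯ up to G♯.
From A♯ to G♯: 10 semitones over a seventh = minor.

minor seventh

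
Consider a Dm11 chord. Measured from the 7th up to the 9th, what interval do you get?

M3

Dm11: D–F–A–C–E–G.
That puts C below E.
Counting 3 letters and 4 half steps from C gives a major third.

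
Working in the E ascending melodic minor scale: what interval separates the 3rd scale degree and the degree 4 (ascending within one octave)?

E melodic minor: E F# G A B C# D#.
So we need the interval from G up to A.
Counting 2 letters and 2 half steps from G gives a major second.

major second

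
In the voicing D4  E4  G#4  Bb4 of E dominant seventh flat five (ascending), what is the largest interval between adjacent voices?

Adjacent intervals: D4→E4 = major second; E4→G#4 = major third; G#4→Bb4 = diminished third.
The largest is E4 to G#4, a major third (4 semitones).

major third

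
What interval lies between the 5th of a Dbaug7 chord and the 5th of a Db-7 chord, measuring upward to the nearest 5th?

The 5th of Dbaug7 is A; the 5th of Db-7 is Ab.
8 letter names make it an octave; at 11 semitones (a half step narrower than perfect) the quality is diminished.

diminished 8th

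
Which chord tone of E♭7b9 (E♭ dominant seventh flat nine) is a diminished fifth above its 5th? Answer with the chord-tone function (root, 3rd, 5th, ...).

9th

Spelling the chord: E♭, G, B♭, D♭, F♭.
The 5th is B♭. A diminished fifth above B♭ is F♭.
F♭ is the chord's 9th.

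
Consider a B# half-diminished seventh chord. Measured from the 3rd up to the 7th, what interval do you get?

The chord tones of B# half-diminished seventh are B#–D#–F#–A#.
3rd = D#; 7th = A#.
D# up to A# spans 5 letter names and 7 semitones — a perfect fifth.

perfect fifth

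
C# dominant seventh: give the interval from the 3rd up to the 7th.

Spelling the chord: C# E# G# B.
The 3rd is E# and the 7th is B.
From E# to B: 6 semitones over a fifth = diminished.

diminished fifth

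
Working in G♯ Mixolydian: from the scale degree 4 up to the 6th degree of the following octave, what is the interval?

major tenth

G♯ mixolydian: G♯ A♯ B♯ C♯ D♯ E♯ F♯.
So we need the interval from C♯ up to E♯.
From C♯ to E♯ is 16 semitones, exactly the major tenth.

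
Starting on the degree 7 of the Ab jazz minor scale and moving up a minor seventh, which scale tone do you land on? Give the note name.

The scale is Ab Bb Cb Db Eb F G.
The degree 7 is G; a minor seventh above that is F — scale degree 6.

F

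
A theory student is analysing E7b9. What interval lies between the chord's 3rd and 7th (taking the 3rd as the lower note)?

d5

Spelling the chord: E-G#-B-D-F.
The 3rd is G# and the 7th is D.
G# up to D is 6 semitones, a half step narrower than a perfect fifth, so the interval is diminished.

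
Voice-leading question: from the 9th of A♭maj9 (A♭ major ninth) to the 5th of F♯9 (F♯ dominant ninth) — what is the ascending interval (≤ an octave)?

augmented second

The 9th of A♭maj9 (A♭ major ninth) is B♭; the 5th of F♯9 (F♯ dominant ninth) is C♯.
B♭ up to C♯ is 3 semitones, a half step wider than a major second, so the interval is augmented.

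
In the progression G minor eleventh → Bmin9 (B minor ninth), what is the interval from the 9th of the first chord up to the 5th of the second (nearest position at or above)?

major 6th

The 9th of G minor eleventh is A; the 5th of Bmin9 (B minor ninth) is F#.
A up to F# spans 6 letter names and 9 semitones — a major sixth.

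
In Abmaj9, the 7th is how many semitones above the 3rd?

7

Abmaj9 is spelled Ab, C, Eb, G, Bb.
C to G is a perfect fifth: 7 semitones.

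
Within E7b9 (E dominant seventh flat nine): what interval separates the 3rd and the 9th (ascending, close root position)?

diminished seventh

Spelling the chord: E–G#–B–D–F.
That puts G# below F.
G# up to F is 9 semitones, a whole step narrower than a major seventh, so the interval is diminished.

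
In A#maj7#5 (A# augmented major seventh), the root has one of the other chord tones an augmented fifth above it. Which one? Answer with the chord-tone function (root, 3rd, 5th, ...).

5th

A#+maj7 (A# augmented major seventh): A#–C##–E##–G##.
The root is A#. An augmented fifth above A# is E##.
E## is the chord's 5th.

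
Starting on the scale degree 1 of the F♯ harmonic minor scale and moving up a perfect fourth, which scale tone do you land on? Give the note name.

B

The scale is F♯ G♯ A B C♯ D E♯.
The scale degree 1 is F♯; a perfect fourth above that is B — scale degree 4.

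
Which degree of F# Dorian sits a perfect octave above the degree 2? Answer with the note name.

G#

The scale is F# G# A B C# D# E.
The degree 2 is G#; a perfect octave above that is G# — scale degree 2.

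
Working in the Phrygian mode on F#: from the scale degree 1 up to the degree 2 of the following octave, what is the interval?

Spelling the Phrygian mode on F#: F# G A B C# D E.
The scale degree 1 is F# and the 2nd scale degree (up an octave) is G.
9 letter names make it a ninth; at 13 semitones (a half step narrower than major) the quality is minor.

minor ninth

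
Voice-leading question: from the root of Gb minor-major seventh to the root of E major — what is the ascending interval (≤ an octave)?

Gb minor-major seventh has Gb as its root, and E major has E as its root.
6 letter names make it a sixth; at 10 semitones (a half step wider than major) the quality is augmented.

augmented sixth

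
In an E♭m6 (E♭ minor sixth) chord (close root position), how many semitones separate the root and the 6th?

E♭m6 (E♭ minor sixth) is spelled E♭-G♭-B♭-C.
E♭ to C is a major sixth: 9 semitones.

9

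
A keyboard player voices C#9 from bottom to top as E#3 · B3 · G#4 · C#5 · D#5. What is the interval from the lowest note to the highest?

The outer voices are E#3 and D#5.
14 letter names make it a fourteenth; at 22 semitones (a half step narrower than major) the quality is minor.

minor fourteenth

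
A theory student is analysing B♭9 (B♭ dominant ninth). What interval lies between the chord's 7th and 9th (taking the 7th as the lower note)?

major 3rd

B♭9 is spelled B♭–D–F–A♭–C.
So we need the interval from A♭ up to C.
Counting 3 letters and 4 half steps from A♭ gives a major third.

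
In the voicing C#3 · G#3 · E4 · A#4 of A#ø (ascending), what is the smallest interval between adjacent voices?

Adjacent intervals: C#3→G#3 = perfect fifth; G#3→E4 = minor sixth; E4→A#4 = augmented fourth.
The smallest is E4 to A#4, an augmented fourth (6 semitones).

augmented fourth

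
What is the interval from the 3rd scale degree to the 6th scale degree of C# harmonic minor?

perfect fourth

The scale runs C# D# E F# G# A B#.
3rd scale degree = E; scale degree 6 = A.
Counting 4 letters and 5 half steps from E gives a perfect fourth.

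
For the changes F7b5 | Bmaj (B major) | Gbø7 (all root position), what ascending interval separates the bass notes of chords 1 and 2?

The roots are F and B.
4 letter names make it a fourth; at 6 semitones (a half step wider than perfect) the quality is augmented.

augmented 4th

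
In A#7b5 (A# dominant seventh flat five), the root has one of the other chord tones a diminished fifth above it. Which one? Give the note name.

A# dominant seventh flat five is spelled A#–C##–E–G#.
The root is A#. A diminished fifth above A# is E.
E is the chord's 5th.

E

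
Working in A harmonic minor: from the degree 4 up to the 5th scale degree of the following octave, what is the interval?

major ninth

Spelling A harmonic minor: A B C D E F G#.
So we need the interval from D up to E.
From D to E is 14 semitones, exactly the major ninth.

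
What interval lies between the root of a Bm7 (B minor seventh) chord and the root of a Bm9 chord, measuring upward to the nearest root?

P1

The root of Bm7 (B minor seventh) is B; the root of Bm9 is B.
B up to B spans 1 letter names and 0 semitones — a perfect unison.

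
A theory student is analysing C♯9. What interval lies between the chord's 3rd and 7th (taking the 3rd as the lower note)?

diminished fifth

The chord tones of C♯9 (C♯ dominant ninth) are C♯–E♯–G♯–B–D♯.
3rd = E♯; 7th = B.
5 letter names make it a fifth; at 6 semitones (a half step narrower than perfect) the quality is diminished.
That tritone between 3rd and 7th is what gives the dominant seventh its pull toward resolution.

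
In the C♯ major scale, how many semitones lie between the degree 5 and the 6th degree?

The scale is C♯ D♯ E♯ F♯ G♯ A♯ B♯.
G♯ up to A♯ is a major second — 2 semitones.

2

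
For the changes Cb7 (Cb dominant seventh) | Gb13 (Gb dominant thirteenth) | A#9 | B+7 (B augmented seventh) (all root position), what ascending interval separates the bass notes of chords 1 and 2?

perfect 5th

The roots are Cb and Gb.
From Cb to Gb is 7 semitones, exactly the perfect fifth.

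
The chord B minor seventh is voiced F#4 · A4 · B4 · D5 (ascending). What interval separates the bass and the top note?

minor sixth

The outer voices are F#4 and D5.
F# up to D is 8 semitones, a half step narrower than a major sixth, so the interval is minor.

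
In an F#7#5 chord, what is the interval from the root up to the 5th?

F#7#5 is spelled F#-A#-C##-E.
That puts F# below C##.
F# up to C## is 8 semitones, a half step wider than a perfect fifth, so the interval is augmented.

augmented fifth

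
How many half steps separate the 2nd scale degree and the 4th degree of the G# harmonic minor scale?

The scale is G# A# B C# D# E F##.
A# up to C# is a minor third — 3 semitones.

3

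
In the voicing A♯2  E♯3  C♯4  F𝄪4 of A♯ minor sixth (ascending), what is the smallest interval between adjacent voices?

Adjacent intervals: A♯2→E♯3 = perfect fifth; E♯3→C♯4 = minor sixth; C♯4→F𝄪4 = augmented fourth.
The smallest is C♯4 to F𝄪4, an augmented fourth (6 semitones).

A4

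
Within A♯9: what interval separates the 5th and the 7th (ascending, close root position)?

minor 3rd

The chord tones of A♯9 (A♯ dominant ninth) are A♯ C𝄪 E♯ G♯ B♯.
5th = E♯; 7th = G♯.
From E♯ to G♯: 3 semitones over a third = minor.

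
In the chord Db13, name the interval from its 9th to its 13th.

perfect fifth

The chord tones of Db13 are Db, F, Ab, Cb, Eb, Bb.
That puts Eb below Bb.
Counting 5 letters and 7 half steps from Eb gives a perfect fifth.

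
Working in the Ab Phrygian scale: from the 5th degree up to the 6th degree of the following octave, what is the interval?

Ab phrygian: Ab Bbb Cb Db Eb Fb Gb.
5th degree = Eb; degree 6 (up an octave) = Fb.
9 letter names make it a ninth; at 13 semitones (a half step narrower than major) the quality is minor.

m9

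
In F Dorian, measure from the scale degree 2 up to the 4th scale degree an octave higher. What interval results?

F dorian: F G Ab Bb C D Eb.
So we need the interval from G up to Bb.
G up to Bb is 15 semitones, a half step narrower than a major tenth, so the interval is minor.

minor tenth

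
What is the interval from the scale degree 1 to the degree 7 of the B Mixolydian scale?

Spelling the B Mixolydian scale: B C# D# E F# G# A.
That puts B below A.
From B to A: 10 semitones over a seventh = minor.

minor seventh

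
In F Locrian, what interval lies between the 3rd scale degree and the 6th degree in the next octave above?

F locrian: F G♭ A♭ B♭ C♭ D♭ E♭.
That puts A♭ below D♭.
From A♭ to D♭ is 17 semitones, exactly the perfect eleventh.

perfect 11th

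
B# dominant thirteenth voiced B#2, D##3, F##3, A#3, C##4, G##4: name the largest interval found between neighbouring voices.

perfect fifth

Adjacent intervals: B#2→D##3 = major third; D##3→F##3 = minor third; F##3→A#3 = minor third; A#3→C##4 = major third; C##4→G##4 = perfect fifth.
The largest is C##4 to G##4, a perfect fifth (7 semitones).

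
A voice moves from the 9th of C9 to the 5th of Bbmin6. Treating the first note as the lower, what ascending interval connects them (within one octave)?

C9 has D as its 9th, and Bbmin6 has F as its 5th.
From D to F: 3 semitones over a third = minor.

minor third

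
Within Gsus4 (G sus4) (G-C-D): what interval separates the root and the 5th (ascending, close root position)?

Root = G; 5th = D.
From G to D is 7 semitones, exactly the perfect fifth.

perfect 5th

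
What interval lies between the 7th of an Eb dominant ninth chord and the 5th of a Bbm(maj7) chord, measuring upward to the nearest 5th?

Eb dominant ninth has Db as its 7th, and Bbm(maj7) has F as its 5th.
Db up to F spans 3 letter names and 4 semitones — a major third.

major 3rd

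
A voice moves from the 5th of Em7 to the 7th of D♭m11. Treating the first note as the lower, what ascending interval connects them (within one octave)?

The 5th of Em7 is B; the 7th of D♭m11 is C♭.
2 letter names make it a second; at 0 semitones (a whole step narrower than major) the quality is diminished.

diminished second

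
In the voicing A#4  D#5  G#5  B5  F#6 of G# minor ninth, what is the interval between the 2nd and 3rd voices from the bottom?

Those voices are D#5 and G#5.
D# up to G# spans 4 letter names and 5 semitones — a perfect fourth.

perfect fourth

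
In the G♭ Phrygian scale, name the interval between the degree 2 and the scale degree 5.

G♭ phrygian: G♭ A𝄫 B𝄫 C♭ D♭ E𝄫 F♭.
So we need the interval from A𝄫 up to D♭.
4 letter names make it a fourth; at 6 semitones (a half step wider than perfect) the quality is augmented.

augmented fourth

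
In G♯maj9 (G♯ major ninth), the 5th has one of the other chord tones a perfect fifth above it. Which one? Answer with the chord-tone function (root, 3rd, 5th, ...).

The chord tones of G♯maj9 are G♯, B♯, D♯, F𝄪, A♯.
The 5th is D♯. A perfect fifth above D♯ is A♯.
A♯ is the chord's 9th.

9th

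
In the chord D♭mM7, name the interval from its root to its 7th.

D♭ minor-major seventh: D♭–F♭–A♭–C.
That puts D♭ below C.
Counting 7 letters and 11 half steps from D♭ gives a major seventh.

major 7th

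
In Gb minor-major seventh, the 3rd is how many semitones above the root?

The chord tones of Gb minor-major seventh are Gb Bbb Db F.
Gb to Bbb is a minor third: 3 semitones.

3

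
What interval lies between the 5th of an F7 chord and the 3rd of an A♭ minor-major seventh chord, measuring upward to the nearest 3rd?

diminished 8th

F7 has C as its 5th, and A♭ minor-major seventh has C♭ as its 3rd.
8 letter names make it an octave; at 11 semitones (a half step narrower than perfect) the quality is diminished.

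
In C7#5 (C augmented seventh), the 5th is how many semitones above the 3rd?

C+7 is spelled C-E-G#-Bb.
E to G# is a major third: 4 semitones.

4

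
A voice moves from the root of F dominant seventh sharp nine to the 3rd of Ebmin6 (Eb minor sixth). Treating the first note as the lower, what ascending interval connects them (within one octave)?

minor second

The root of F dominant seventh sharp nine is F; the 3rd of Ebmin6 (Eb minor sixth) is Gb.
F up to Gb is 1 semitone, a half step narrower than a major second, so the interval is minor.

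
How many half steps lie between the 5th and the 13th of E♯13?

The chord tones of E♯ dominant thirteenth are E♯, G𝄪, B♯, D♯, F𝄪, C𝄪.
B♯ to C𝄪 is a major ninth: 14 semitones.

14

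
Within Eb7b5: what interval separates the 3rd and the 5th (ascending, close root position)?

Spelling the chord: Eb G Bbb Db.
That puts G below Bbb.
G up to Bbb is 2 semitones, a whole step narrower than a major third, so the interval is diminished.

diminished 3rd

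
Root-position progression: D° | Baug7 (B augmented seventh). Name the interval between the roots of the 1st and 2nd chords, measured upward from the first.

major 6th

The roots are D and B.
From D to B is 9 semitones, exactly the major sixth.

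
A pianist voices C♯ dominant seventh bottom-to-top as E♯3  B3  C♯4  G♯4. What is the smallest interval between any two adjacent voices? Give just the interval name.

Adjacent intervals: E♯3→B3 = diminished fifth; B3→C♯4 = major second; C♯4→G♯4 = perfect fifth.
The smallest is B3 to C♯4, a major second (2 semitones).

major 2nd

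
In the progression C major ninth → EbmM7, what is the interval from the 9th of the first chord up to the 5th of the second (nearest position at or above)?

C major ninth has D as its 9th, and EbmM7 has Bb as its 5th.
From D to Bb: 8 semitones over a sixth = minor.

minor sixth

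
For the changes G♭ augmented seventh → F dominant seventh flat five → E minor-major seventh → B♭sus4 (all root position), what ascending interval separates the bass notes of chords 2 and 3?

The roots are F and E.
From F to E is 11 semitones, exactly the major seventh.

major seventh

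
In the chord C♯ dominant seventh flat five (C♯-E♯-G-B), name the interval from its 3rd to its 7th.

3rd = E♯; 7th = B.
E♯ up to B is 6 semitones, a half step narrower than a perfect fifth, so the interval is diminished.
This 3–7 tritone is the characteristic tension at the heart of the dominant sound.

diminished 5th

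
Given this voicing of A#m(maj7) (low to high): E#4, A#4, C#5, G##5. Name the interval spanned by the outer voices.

The outer voices are E#4 and G##5.
From E# to G## is 16 semitones, exactly the major tenth.

major 10th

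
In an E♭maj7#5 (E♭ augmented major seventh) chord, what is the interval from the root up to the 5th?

augmented fifth

E♭ augmented major seventh: E♭–G–B–D.
That puts E♭ below B.
E♭ up to B is 8 semitones, a half step wider than a perfect fifth, so the interval is augmented.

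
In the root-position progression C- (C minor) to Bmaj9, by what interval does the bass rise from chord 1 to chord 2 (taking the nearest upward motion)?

The roots are C and B.
C up to B spans 7 letter names and 11 semitones — a major seventh.

major seventh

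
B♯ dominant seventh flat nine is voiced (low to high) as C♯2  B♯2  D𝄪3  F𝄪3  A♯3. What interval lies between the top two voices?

minor 3rd

Those voices are F𝄪3 and A♯3.
From F𝄪 to A♯: 3 semitones over a third = minor.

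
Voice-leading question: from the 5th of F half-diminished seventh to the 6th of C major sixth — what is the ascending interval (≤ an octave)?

The 5th of F half-diminished seventh is C♭; the 6th of C major sixth is A.
From C♭ to A: 10 semitones over a sixth = augmented.

augmented sixth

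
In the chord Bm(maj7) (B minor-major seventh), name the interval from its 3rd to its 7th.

The chord tones of B minor-major seventh are B D F# A#.
3rd = D; 7th = A#.
D up to A# is 8 semitones, a half step wider than a perfect fifth, so the interval is augmented.

augmented fifth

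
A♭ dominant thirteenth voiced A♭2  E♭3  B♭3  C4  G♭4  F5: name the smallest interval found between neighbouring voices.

major second

Adjacent intervals: A♭2→E♭3 = perfect fifth; E♭3→B♭3 = perfect fifth; B♭3→C4 = major second; C4→G♭4 = diminished fifth; G♭4→F5 = major seventh.
The smallest is B♭3 to C4, a major second (2 semitones).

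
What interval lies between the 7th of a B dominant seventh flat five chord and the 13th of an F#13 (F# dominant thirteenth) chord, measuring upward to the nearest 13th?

B dominant seventh flat five has A as its 7th, and F#13 (F# dominant thirteenth) has D# as its 13th.
4 letter names make it a fourth; at 6 semitones (a half step wider than perfect) the quality is augmented.

augmented fourth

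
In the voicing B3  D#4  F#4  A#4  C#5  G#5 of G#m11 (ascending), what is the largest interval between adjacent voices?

P5

Adjacent intervals: B3→D#4 = major third; D#4→F#4 = minor third; F#4→A#4 = major third; A#4→C#5 = minor third; C#5→G#5 = perfect fifth.
The largest is C#5 to G#5, a perfect fifth (7 semitones).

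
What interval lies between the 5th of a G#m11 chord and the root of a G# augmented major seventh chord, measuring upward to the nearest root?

G#m11 has D# as its 5th, and G# augmented major seventh has G# as its root.
Counting 4 letters and 5 half steps from D# gives a perfect fourth.

perfect 4th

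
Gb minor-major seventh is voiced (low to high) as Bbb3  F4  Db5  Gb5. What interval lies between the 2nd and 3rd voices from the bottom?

minor sixth

Those voices are F4 and Db5.
From F to Db: 8 semitones over a sixth = minor.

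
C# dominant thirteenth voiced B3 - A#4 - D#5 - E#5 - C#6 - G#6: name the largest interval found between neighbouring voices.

Adjacent intervals: B3→A#4 = major seventh; A#4→D#5 = perfect fourth; D#5→E#5 = major second; E#5→C#6 = minor sixth; C#6→G#6 = perfect fifth.
The largest is B3 to A#4, a major seventh (11 semitones).

major seventh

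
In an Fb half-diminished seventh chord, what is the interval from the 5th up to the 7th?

major third

The chord tones of Fb half-diminished seventh are Fb-Abb-Cbb-Ebb.
5th = Cbb; 7th = Ebb.
Cbb up to Ebb spans 3 letter names and 4 semitones — a major third.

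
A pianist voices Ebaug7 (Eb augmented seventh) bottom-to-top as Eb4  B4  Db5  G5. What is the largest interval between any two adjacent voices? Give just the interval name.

Adjacent intervals: Eb4→B4 = augmented fifth; B4→Db5 = diminished third; Db5→G5 = augmented fourth.
The largest is Eb4 to B4, an augmented fifth (8 semitones).

augmented 5th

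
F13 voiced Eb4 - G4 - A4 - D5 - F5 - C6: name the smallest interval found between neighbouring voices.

Adjacent intervals: Eb4→G4 = major third; G4→A4 = major second; A4→D5 = perfect fourth; D5→F5 = minor third; F5→C6 = perfect fifth.
The smallest is G4 to A4, a major second (2 semitones).

major second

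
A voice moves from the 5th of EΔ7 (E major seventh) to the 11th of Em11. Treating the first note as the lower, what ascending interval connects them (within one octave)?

m7

The 5th of EΔ7 (E major seventh) is B; the 11th of Em11 is A.
B up to A is 10 semitones, a half step narrower than a major seventh, so the interval is minor.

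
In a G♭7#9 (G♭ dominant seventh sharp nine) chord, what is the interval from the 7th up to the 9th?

augmented third

G♭7#9 (G♭ dominant seventh sharp nine) is spelled G♭, B♭, D♭, F♭, A.
So we need the interval from F♭ up to A.
From F♭ to A: 5 semitones over a third = augmented.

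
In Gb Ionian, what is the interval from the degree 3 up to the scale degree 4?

The scale runs Gb Ab Bb Cb Db Eb F.
So we need the interval from Bb up to Cb.
2 letter names make it a second; at 1 semitone (a half step narrower than major) the quality is minor.

minor 2nd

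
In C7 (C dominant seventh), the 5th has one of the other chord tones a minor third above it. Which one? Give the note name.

Bb

The chord tones of C7 (C dominant seventh) are C E G B♭.
The 5th is G. A minor third above G is B♭.
B♭ is the chord's 7th.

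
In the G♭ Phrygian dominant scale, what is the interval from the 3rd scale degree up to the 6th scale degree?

d4

G♭ phrygian dominant: G♭ A𝄫 B♭ C♭ D♭ E𝄫 F♭.
3rd scale degree = B♭; 6th scale degree = E𝄫.
B♭ up to E𝄫 is 4 semitones, a half step narrower than a perfect fourth, so the interval is diminished.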